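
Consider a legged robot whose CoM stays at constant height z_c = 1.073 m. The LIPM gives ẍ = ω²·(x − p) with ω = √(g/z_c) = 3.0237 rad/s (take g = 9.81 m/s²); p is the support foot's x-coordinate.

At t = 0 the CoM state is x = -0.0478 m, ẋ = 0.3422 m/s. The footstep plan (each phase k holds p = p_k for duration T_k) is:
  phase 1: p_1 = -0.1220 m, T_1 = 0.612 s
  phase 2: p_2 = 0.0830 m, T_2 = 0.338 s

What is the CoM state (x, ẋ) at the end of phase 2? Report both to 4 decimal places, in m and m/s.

x = 1.4167, ẋ = 4.2624

phase 1: p=-0.1220, T=0.612, ωT=1.850504, cosh=3.260093, sinh=3.102935; start (x,ẋ)=(-0.047800, 0.342200) → end (x,ẋ)=(0.471066, 1.811774)
phase 2: p=0.0830, T=0.338, ωT=1.022011, cosh=1.569323, sinh=1.209453; start (x,ẋ)=(0.471066, 1.811774) → end (x,ẋ)=(1.416695, 4.262426)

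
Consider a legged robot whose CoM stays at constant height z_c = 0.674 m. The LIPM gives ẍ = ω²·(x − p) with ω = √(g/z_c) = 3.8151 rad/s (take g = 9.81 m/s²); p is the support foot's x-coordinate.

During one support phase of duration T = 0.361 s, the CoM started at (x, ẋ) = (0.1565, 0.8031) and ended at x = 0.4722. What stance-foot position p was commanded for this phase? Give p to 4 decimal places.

p = 0.2242

ωT = 3.8151·0.361 = 1.377251; cosh(ωT) = 2.108131, sinh(ωT) = 1.855859
x(T) = p + (x₀−p)·cosh(ωT) + (ẋ₀/ω)·sinh(ωT) ⇒ p·(1 − cosh) = x(T) − x₀·cosh − (ẋ₀/ω)·sinh
numerator   = 0.4722 − (0.1565)·2.108131 − (0.8031/3.8151)·1.855859 = -0.248391
denominator = 1 − 2.108131 = -1.108131
p = -0.248391 / -1.108131 = 0.2242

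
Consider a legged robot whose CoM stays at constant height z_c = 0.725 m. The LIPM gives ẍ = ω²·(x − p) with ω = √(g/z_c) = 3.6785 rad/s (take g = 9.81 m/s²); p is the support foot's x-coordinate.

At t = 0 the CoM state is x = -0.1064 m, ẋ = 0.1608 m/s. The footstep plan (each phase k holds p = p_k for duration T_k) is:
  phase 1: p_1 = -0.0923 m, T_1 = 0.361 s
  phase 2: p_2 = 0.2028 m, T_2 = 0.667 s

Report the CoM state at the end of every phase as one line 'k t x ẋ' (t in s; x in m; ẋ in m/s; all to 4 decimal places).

1 0.3610 -0.0441 0.2337
2 1.0280 -0.8768 -3.8730

phase 1: p=-0.0923, T=0.361, ωT=1.327938, cosh=2.019140, sinh=1.754117; start (x,ẋ)=(-0.106400, 0.160800) → end (x,ẋ)=(-0.044091, 0.233697)
phase 2: p=0.2028, T=0.667, ωT=2.453560, cosh=5.857828, sinh=5.771841; start (x,ẋ)=(-0.044091, 0.233697) → end (x,ẋ)=(-0.876759, -3.872969)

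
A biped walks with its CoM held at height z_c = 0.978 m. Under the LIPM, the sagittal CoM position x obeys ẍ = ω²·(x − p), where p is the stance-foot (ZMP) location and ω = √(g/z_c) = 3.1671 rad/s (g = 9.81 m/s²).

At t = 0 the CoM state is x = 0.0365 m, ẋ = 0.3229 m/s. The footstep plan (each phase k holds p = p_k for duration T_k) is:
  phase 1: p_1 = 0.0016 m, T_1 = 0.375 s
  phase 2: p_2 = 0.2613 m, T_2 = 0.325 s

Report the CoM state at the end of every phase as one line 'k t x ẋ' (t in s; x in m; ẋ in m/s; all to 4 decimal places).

1 0.3750 0.2158 0.7431
2 0.7000 0.4759 0.9967

phase 1: p=0.0016, T=0.375, ωT=1.187663, cosh=1.792170, sinh=1.487237; start (x,ẋ)=(0.036500, 0.322900) → end (x,ẋ)=(0.215777, 0.743079)
phase 2: p=0.2613, T=0.325, ωT=1.029308, cosh=1.578191, sinh=1.220936; start (x,ẋ)=(0.215777, 0.743079) → end (x,ẋ)=(0.475918, 0.996691)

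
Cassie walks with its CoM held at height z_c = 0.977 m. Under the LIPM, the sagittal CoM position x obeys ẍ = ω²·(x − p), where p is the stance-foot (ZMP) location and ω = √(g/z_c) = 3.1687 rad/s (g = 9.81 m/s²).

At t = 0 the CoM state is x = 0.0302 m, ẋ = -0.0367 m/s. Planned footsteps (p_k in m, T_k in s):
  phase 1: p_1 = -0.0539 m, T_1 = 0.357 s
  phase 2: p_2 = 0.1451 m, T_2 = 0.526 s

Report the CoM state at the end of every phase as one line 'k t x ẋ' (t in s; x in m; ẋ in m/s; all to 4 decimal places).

1 0.3570 0.0739 0.3072
2 0.8830 0.1974 0.2665

phase 1: p=-0.0539, T=0.357, ωT=1.131226, cosh=1.711046, sinh=1.388408; start (x,ẋ)=(0.030200, -0.036700) → end (x,ẋ)=(0.073918, 0.307198)
phase 2: p=0.1451, T=0.526, ωT=1.666736, cosh=2.741860, sinh=2.552998; start (x,ẋ)=(0.073918, 0.307198) → end (x,ẋ)=(0.197437, 0.266458)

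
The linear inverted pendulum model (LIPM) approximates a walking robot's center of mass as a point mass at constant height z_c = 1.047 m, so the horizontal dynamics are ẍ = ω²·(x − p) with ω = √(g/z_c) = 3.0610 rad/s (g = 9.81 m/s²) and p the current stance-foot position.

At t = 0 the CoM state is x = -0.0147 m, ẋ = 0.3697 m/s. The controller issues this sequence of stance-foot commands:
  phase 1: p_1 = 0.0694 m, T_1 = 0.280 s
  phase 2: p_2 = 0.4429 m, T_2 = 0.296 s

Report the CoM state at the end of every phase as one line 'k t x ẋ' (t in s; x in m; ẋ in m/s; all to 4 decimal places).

phase 1: p=0.0694, T=0.280, ωT=0.857080, cosh=1.390335, sinh=0.965935; start (x,ẋ)=(-0.014700, 0.369700) → end (x,ẋ)=(0.069136, 0.265346)
phase 2: p=0.4429, T=0.296, ωT=0.906056, cosh=1.439329, sinh=1.035214; start (x,ẋ)=(0.069136, 0.265346) → end (x,ẋ)=(-0.005331, -0.802459)

1 0.2800 0.0691 0.2653
2 0.5760 -0.0053 -0.8025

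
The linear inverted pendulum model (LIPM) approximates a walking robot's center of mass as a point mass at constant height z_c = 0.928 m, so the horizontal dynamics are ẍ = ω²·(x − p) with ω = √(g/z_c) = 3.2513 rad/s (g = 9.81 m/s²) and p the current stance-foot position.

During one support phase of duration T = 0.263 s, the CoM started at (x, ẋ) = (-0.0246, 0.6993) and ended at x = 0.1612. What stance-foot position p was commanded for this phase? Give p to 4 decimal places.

ωT = 3.2513·0.263 = 0.855092; cosh(ωT) = 1.388417, sinh(ωT) = 0.963173
x(T) = p + (x₀−p)·cosh(ωT) + (ẋ₀/ω)·sinh(ωT) ⇒ p·(1 − cosh) = x(T) − x₀·cosh − (ẋ₀/ω)·sinh
numerator   = 0.1612 − (-0.0246)·1.388417 − (0.6993/3.2513)·0.963173 = -0.011807
denominator = 1 − 1.388417 = -0.388417
p = -0.011807 / -0.388417 = 0.0304

p = 0.0304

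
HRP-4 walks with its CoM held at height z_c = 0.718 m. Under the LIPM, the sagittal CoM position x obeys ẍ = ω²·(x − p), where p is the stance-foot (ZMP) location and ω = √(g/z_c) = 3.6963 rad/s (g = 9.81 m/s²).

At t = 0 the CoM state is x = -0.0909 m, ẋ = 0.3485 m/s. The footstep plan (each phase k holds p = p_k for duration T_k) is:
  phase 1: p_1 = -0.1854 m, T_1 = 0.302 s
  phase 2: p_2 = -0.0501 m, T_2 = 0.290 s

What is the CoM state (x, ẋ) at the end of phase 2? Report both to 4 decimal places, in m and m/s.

phase 1: p=-0.1854, T=0.302, ωT=1.116283, cosh=1.690489, sinh=1.362994; start (x,ẋ)=(-0.090900, 0.348500) → end (x,ẋ)=(0.102859, 1.065229)
phase 2: p=-0.0501, T=0.290, ωT=1.071927, cosh=1.631676, sinh=1.289327; start (x,ẋ)=(0.102859, 1.065229) → end (x,ẋ)=(0.571048, 2.467071)

x = 0.5710, ẋ = 2.4671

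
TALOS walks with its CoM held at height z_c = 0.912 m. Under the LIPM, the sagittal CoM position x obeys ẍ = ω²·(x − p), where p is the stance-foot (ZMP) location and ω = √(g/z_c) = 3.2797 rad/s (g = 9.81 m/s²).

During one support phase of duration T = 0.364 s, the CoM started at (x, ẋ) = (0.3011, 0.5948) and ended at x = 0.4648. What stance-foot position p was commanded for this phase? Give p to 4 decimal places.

ωT = 3.2797·0.364 = 1.193811; cosh(ωT) = 1.801348, sinh(ωT) = 1.498284
x(T) = p + (x₀−p)·cosh(ωT) + (ẋ₀/ω)·sinh(ωT) ⇒ p·(1 − cosh) = x(T) − x₀·cosh − (ẋ₀/ω)·sinh
numerator   = 0.4648 − (0.3011)·1.801348 − (0.5948/3.2797)·1.498284 = -0.349312
denominator = 1 − 1.801348 = -0.801348
p = -0.349312 / -0.801348 = 0.4359

p = 0.4359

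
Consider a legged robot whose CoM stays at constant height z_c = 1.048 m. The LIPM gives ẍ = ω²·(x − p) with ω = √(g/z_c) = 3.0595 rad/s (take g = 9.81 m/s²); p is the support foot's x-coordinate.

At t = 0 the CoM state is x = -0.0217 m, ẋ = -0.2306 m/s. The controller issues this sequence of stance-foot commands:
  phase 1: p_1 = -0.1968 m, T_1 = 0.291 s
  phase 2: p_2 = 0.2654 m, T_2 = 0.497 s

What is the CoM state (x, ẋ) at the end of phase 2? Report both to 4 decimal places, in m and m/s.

phase 1: p=-0.1968, T=0.291, ωT=0.890314, cosh=1.423211, sinh=1.012684; start (x,ẋ)=(-0.021700, -0.230600) → end (x,ẋ)=(-0.023924, 0.214321)
phase 2: p=0.2654, T=0.497, ωT=1.520571, cosh=2.396713, sinh=2.178126; start (x,ẋ)=(-0.023924, 0.214321) → end (x,ẋ)=(-0.275445, -1.414379)

x = -0.2754, ẋ = -1.4144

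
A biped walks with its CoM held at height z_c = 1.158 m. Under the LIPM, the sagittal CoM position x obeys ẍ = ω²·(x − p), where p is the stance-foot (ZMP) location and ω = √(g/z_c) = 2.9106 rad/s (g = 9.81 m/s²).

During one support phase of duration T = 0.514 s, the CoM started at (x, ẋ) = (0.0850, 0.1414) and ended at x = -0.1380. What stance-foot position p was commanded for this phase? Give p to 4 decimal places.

p = 0.3276

ωT = 2.9106·0.514 = 1.496048; cosh(ωT) = 2.344014, sinh(ωT) = 2.120000
x(T) = p + (x₀−p)·cosh(ωT) + (ẋ₀/ω)·sinh(ωT) ⇒ p·(1 − cosh) = x(T) − x₀·cosh − (ẋ₀/ω)·sinh
numerator   = -0.1380 − (0.0850)·2.344014 − (0.1414/2.9106)·2.120000 = -0.440233
denominator = 1 − 2.344014 = -1.344014
p = -0.440233 / -1.344014 = 0.3276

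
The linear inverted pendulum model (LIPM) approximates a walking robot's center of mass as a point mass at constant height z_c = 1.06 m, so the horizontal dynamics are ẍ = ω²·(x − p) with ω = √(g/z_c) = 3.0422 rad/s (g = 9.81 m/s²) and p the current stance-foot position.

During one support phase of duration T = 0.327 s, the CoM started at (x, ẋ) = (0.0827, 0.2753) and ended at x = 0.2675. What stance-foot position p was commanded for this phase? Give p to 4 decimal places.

ωT = 3.0422·0.327 = 0.994799; cosh(ωT) = 1.536990, sinh(ωT) = 1.167192
x(T) = p + (x₀−p)·cosh(ωT) + (ẋ₀/ω)·sinh(ωT) ⇒ p·(1 − cosh) = x(T) − x₀·cosh − (ẋ₀/ω)·sinh
numerator   = 0.2675 − (0.0827)·1.536990 − (0.2753/3.0422)·1.167192 = 0.034767
denominator = 1 − 1.536990 = -0.536990
p = 0.034767 / -0.536990 = -0.0647

p = -0.0647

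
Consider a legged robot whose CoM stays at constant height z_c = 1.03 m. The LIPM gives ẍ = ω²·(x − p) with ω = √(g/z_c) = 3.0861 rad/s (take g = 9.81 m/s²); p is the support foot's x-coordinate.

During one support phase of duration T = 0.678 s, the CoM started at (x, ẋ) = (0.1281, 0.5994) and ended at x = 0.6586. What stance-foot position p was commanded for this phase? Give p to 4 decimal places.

p = 0.2066

ωT = 3.0861·0.678 = 2.092376; cosh(ωT) = 4.113770, sinh(ωT) = 3.990376
x(T) = p + (x₀−p)·cosh(ωT) + (ẋ₀/ω)·sinh(ωT) ⇒ p·(1 − cosh) = x(T) − x₀·cosh − (ẋ₀/ω)·sinh
numerator   = 0.6586 − (0.1281)·4.113770 − (0.5994/3.0861)·3.990376 = -0.643408
denominator = 1 − 4.113770 = -3.113770
p = -0.643408 / -3.113770 = 0.2066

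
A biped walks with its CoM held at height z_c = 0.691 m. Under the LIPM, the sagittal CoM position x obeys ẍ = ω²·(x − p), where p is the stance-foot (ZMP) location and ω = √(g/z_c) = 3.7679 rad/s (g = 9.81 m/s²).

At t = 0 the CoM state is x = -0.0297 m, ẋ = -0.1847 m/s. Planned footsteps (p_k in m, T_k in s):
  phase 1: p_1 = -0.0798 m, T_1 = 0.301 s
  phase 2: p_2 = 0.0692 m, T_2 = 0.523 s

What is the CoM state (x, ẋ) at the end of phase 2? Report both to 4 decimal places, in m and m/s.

phase 1: p=-0.0798, T=0.301, ωT=1.134138, cosh=1.715096, sinh=1.393397; start (x,ẋ)=(-0.029700, -0.184700) → end (x,ẋ)=(-0.062177, -0.053744)
phase 2: p=0.0692, T=0.523, ωT=1.970612, cosh=3.657218, sinh=3.517846; start (x,ẋ)=(-0.062177, -0.053744) → end (x,ẋ)=(-0.461452, -1.937944)

x = -0.4615, ẋ = -1.9379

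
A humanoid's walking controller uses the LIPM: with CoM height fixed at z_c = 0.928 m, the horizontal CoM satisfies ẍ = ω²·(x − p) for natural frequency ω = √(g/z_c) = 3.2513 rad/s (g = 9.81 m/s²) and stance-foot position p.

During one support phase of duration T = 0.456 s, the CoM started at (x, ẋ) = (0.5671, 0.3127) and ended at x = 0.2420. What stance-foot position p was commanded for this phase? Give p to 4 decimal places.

p = 0.9669

ωT = 3.2513·0.456 = 1.482593; cosh(ωT) = 2.315699, sinh(ωT) = 2.088651
x(T) = p + (x₀−p)·cosh(ωT) + (ẋ₀/ω)·sinh(ωT) ⇒ p·(1 − cosh) = x(T) − x₀·cosh − (ẋ₀/ω)·sinh
numerator   = 0.2420 − (0.5671)·2.315699 − (0.3127/3.2513)·2.088651 = -1.272113
denominator = 1 − 2.315699 = -1.315699
p = -1.272113 / -1.315699 = 0.9669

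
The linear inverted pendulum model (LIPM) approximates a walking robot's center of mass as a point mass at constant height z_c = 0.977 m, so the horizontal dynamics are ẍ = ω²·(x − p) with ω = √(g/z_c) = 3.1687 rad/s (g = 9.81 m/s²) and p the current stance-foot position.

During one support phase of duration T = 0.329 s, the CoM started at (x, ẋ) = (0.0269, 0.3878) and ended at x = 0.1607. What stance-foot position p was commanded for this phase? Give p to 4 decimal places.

p = 0.0575

ωT = 3.1687·0.329 = 1.042502; cosh(ωT) = 1.594438, sinh(ωT) = 1.241867
x(T) = p + (x₀−p)·cosh(ωT) + (ẋ₀/ω)·sinh(ωT) ⇒ p·(1 − cosh) = x(T) − x₀·cosh − (ẋ₀/ω)·sinh
numerator   = 0.1607 − (0.0269)·1.594438 − (0.3878/3.1687)·1.241867 = -0.034176
denominator = 1 − 1.594438 = -0.594438
p = -0.034176 / -0.594438 = 0.0575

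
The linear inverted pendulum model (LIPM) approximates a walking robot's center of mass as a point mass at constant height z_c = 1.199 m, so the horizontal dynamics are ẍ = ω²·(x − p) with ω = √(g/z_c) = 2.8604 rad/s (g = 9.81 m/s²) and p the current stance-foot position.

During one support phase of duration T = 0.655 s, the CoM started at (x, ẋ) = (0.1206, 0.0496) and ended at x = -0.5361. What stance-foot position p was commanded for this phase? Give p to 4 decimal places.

ωT = 2.8604·0.655 = 1.873562; cosh(ωT) = 3.332512, sinh(ωT) = 3.178937
x(T) = p + (x₀−p)·cosh(ωT) + (ẋ₀/ω)·sinh(ωT) ⇒ p·(1 − cosh) = x(T) − x₀·cosh − (ẋ₀/ω)·sinh
numerator   = -0.5361 − (0.1206)·3.332512 − (0.0496/2.8604)·3.178937 = -0.993124
denominator = 1 − 3.332512 = -2.332512
p = -0.993124 / -2.332512 = 0.4258

p = 0.4258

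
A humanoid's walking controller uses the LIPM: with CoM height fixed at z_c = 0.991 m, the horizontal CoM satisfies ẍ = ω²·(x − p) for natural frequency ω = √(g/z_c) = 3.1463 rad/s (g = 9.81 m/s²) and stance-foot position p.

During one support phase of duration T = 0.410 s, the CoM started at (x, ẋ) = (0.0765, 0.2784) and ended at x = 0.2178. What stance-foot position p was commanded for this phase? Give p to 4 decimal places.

ωT = 3.1463·0.410 = 1.289983; cosh(ωT) = 1.954000, sinh(ωT) = 1.678725
x(T) = p + (x₀−p)·cosh(ωT) + (ẋ₀/ω)·sinh(ωT) ⇒ p·(1 − cosh) = x(T) − x₀·cosh − (ẋ₀/ω)·sinh
numerator   = 0.2178 − (0.0765)·1.954000 − (0.2784/3.1463)·1.678725 = -0.080223
denominator = 1 − 1.954000 = -0.954000
p = -0.080223 / -0.954000 = 0.0841

p = 0.0841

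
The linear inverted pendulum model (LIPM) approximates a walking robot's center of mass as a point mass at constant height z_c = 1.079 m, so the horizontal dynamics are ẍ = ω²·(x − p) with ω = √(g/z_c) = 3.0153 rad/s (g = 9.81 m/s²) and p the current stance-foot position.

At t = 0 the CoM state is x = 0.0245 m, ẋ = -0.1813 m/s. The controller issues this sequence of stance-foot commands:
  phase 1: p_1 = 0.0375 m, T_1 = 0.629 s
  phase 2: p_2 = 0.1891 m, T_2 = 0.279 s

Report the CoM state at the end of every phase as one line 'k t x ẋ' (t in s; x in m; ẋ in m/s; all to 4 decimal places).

phase 1: p=0.0375, T=0.629, ωT=1.896624, cosh=3.406717, sinh=3.256642; start (x,ẋ)=(0.024500, -0.181300) → end (x,ẋ)=(-0.202598, -0.745295)
phase 2: p=0.1891, T=0.279, ωT=0.841269, cosh=1.375235, sinh=0.944072; start (x,ẋ)=(-0.202598, -0.745295) → end (x,ẋ)=(-0.582925, -2.139988)

1 0.6290 -0.2026 -0.7453
2 0.9080 -0.5829 -2.1400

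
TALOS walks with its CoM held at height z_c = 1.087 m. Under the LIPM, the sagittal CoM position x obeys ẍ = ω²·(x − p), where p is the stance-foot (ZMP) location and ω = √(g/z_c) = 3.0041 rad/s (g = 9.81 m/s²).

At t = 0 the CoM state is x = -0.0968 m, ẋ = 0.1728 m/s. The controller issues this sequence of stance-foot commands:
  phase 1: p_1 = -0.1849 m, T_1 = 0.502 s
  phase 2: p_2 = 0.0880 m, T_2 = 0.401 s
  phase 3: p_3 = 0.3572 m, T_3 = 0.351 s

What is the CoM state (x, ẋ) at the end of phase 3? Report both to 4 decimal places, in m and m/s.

phase 1: p=-0.1849, T=0.502, ωT=1.508058, cosh=2.369644, sinh=2.148305; start (x,ẋ)=(-0.096800, 0.172800) → end (x,ẋ)=(0.147439, 0.978048)
phase 2: p=0.0880, T=0.401, ωT=1.204644, cosh=1.817685, sinh=1.517887; start (x,ẋ)=(0.147439, 0.978048) → end (x,ẋ)=(0.690221, 2.048818)
phase 3: p=0.3572, T=0.351, ωT=1.054439, cosh=1.609376, sinh=1.260988; start (x,ẋ)=(0.690221, 2.048818) → end (x,ẋ)=(1.753160, 4.558849)

x = 1.7532, ẋ = 4.5588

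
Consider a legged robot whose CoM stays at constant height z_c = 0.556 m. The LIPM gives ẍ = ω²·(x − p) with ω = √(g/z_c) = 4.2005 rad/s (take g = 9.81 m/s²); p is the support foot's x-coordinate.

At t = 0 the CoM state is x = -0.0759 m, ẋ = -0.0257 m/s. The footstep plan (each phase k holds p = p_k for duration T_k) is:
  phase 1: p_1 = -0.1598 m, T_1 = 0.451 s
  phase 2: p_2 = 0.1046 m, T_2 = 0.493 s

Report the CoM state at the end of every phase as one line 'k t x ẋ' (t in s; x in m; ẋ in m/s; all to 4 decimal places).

1 0.4510 0.1055 1.0577
2 0.9440 1.0911 4.2768

phase 1: p=-0.1598, T=0.451, ωT=1.894426, cosh=3.399566, sinh=3.249161; start (x,ẋ)=(-0.075900, -0.025700) → end (x,ẋ)=(0.105544, 1.057707)
phase 2: p=0.1046, T=0.493, ωT=2.070847, cosh=4.028807, sinh=3.902728; start (x,ẋ)=(0.105544, 1.057707) → end (x,ẋ)=(1.091130, 4.276775)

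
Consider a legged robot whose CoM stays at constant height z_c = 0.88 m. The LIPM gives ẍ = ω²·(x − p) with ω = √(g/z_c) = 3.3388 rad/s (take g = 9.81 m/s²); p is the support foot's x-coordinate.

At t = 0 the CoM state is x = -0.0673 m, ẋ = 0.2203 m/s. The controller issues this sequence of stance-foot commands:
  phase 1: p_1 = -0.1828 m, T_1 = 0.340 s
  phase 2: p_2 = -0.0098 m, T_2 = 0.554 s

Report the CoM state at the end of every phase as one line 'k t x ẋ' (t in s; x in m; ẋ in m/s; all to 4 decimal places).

1 0.3400 0.1075 0.9162
2 0.8940 1.2231 4.1990

phase 1: p=-0.1828, T=0.340, ωT=1.135192, cosh=1.716566, sinh=1.395205; start (x,ẋ)=(-0.067300, 0.220300) → end (x,ẋ)=(0.107521, 0.916194)
phase 2: p=-0.0098, T=0.554, ωT=1.849695, cosh=3.257583, sinh=3.100298; start (x,ẋ)=(0.107521, 0.916194) → end (x,ẋ)=(1.223132, 4.199006)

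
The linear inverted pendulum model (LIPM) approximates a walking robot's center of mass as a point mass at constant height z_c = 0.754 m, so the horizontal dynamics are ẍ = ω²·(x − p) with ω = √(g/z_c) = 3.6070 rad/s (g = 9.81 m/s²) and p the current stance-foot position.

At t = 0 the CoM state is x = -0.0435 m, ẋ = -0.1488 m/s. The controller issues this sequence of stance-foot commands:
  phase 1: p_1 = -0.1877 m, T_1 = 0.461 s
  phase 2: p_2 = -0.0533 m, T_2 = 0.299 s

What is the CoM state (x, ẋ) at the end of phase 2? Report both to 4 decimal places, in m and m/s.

x = 0.5305, ẋ = 2.2274

phase 1: p=-0.1877, T=0.461, ωT=1.662827, cosh=2.731901, sinh=2.542299; start (x,ẋ)=(-0.043500, -0.148800) → end (x,ẋ)=(0.101362, 0.915818)
phase 2: p=-0.0533, T=0.299, ωT=1.078493, cosh=1.640176, sinh=1.300069; start (x,ẋ)=(0.101362, 0.915818) → end (x,ẋ)=(0.530461, 2.227368)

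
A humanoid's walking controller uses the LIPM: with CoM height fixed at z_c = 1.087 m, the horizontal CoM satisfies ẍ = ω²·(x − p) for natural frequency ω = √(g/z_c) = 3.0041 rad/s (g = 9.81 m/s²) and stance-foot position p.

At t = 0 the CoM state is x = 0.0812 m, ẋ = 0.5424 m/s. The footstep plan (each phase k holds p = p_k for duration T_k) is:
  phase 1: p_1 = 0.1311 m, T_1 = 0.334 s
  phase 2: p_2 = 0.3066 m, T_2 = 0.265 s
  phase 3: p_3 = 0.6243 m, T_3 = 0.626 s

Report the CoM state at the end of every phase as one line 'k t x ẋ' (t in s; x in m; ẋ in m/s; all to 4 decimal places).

1 0.3340 0.2670 0.6622
2 0.5990 0.4484 0.7784
3 1.2250 0.8640 0.9193

phase 1: p=0.1311, T=0.334, ωT=1.003369, cosh=1.547049, sinh=1.180407; start (x,ẋ)=(0.081200, 0.542400) → end (x,ẋ)=(0.267029, 0.662171)
phase 2: p=0.3066, T=0.265, ωT=0.796087, cosh=1.333970, sinh=0.882879; start (x,ẋ)=(0.267029, 0.662171) → end (x,ẋ)=(0.448419, 0.778362)
phase 3: p=0.6243, T=0.626, ωT=1.880567, cosh=3.354861, sinh=3.202358; start (x,ẋ)=(0.448419, 0.778362) → end (x,ẋ)=(0.863975, 0.919289)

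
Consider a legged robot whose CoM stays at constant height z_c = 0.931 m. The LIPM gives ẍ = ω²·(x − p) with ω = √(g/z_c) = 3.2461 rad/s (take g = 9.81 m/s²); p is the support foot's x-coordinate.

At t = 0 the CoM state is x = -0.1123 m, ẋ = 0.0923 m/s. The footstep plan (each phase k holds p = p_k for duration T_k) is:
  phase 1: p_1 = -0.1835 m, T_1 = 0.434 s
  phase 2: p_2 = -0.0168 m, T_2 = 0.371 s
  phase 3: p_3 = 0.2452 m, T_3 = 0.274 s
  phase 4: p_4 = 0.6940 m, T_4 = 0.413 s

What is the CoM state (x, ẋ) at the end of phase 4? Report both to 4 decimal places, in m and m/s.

x = 2.2783, ẋ = 5.6319

phase 1: p=-0.1835, T=0.434, ωT=1.408807, cosh=2.167754, sinh=1.923319; start (x,ẋ)=(-0.112300, 0.092300) → end (x,ẋ)=(0.025532, 0.644606)
phase 2: p=-0.0168, T=0.371, ωT=1.204303, cosh=1.817168, sinh=1.517267; start (x,ẋ)=(0.025532, 0.644606) → end (x,ẋ)=(0.361421, 1.379850)
phase 3: p=0.2452, T=0.274, ωT=0.889431, cosh=1.422317, sinh=1.011428; start (x,ẋ)=(0.361421, 1.379850) → end (x,ẋ)=(0.840440, 2.344161)
phase 4: p=0.6940, T=0.413, ωT=1.340639, cosh=2.041582, sinh=1.779904; start (x,ẋ)=(0.840440, 2.344161) → end (x,ẋ)=(2.278322, 5.631892)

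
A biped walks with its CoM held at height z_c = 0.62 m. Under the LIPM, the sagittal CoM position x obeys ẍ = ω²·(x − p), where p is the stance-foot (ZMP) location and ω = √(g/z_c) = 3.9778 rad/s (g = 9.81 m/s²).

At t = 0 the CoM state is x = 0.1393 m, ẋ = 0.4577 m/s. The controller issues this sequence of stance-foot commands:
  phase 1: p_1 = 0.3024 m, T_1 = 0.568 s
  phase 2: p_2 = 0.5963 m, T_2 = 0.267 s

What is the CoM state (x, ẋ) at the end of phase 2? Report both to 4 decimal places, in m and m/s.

phase 1: p=0.3024, T=0.568, ωT=2.259390, cosh=4.840832, sinh=4.736417; start (x,ẋ)=(0.139300, 0.457700) → end (x,ẋ)=(0.057850, -0.857240)
phase 2: p=0.5963, T=0.267, ωT=1.062073, cosh=1.619049, sinh=1.273310; start (x,ẋ)=(0.057850, -0.857240) → end (x,ẋ)=(-0.549884, -4.115152)

x = -0.5499, ẋ = -4.1152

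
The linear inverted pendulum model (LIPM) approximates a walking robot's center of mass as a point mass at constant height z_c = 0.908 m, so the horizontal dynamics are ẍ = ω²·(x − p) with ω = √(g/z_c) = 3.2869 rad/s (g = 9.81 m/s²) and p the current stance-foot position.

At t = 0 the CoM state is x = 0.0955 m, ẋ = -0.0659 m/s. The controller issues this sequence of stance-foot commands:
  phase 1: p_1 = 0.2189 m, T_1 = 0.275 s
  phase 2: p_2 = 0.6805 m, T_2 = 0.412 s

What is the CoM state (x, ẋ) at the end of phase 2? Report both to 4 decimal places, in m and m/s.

x = -0.9646, ẋ = -4.9800

phase 1: p=0.2189, T=0.275, ωT=0.903898, cosh=1.437098, sinh=1.032110; start (x,ẋ)=(0.095500, -0.065900) → end (x,ẋ)=(0.020869, -0.513332)
phase 2: p=0.6805, T=0.412, ωT=1.354203, cosh=2.065912, sinh=1.807759; start (x,ẋ)=(0.020869, -0.513332) → end (x,ẋ)=(-0.964567, -4.979976)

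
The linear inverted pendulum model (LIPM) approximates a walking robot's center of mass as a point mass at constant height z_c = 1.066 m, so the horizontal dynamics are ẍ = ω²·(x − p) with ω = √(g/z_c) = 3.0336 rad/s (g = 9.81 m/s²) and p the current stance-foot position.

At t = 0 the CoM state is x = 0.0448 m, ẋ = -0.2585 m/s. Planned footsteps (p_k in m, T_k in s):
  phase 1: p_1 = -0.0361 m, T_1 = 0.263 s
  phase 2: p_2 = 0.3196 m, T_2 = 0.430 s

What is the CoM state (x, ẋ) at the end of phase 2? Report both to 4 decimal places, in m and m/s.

phase 1: p=-0.0361, T=0.263, ωT=0.797837, cosh=1.335517, sinh=0.885215; start (x,ẋ)=(0.044800, -0.258500) → end (x,ẋ)=(-0.003488, -0.127983)
phase 2: p=0.3196, T=0.430, ωT=1.304448, cosh=1.978488, sinh=1.707166; start (x,ẋ)=(-0.003488, -0.127983) → end (x,ẋ)=(-0.391648, -1.926440)

x = -0.3916, ẋ = -1.9264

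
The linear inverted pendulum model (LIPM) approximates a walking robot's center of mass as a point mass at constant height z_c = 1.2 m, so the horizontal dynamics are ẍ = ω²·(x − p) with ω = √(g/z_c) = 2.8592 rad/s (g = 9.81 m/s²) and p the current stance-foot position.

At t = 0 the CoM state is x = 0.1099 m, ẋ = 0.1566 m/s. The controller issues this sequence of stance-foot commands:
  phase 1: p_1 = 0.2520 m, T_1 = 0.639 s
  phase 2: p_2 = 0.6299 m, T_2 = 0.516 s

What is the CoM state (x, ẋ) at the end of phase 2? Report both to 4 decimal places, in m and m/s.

phase 1: p=0.2520, T=0.639, ωT=1.827029, cosh=3.188141, sinh=3.027251; start (x,ẋ)=(0.109900, 0.156600) → end (x,ẋ)=(-0.035231, -0.730686)
phase 2: p=0.6299, T=0.516, ωT=1.475347, cosh=2.300626, sinh=2.071927; start (x,ẋ)=(-0.035231, -0.730686) → end (x,ẋ)=(-1.429811, -5.621305)

x = -1.4298, ẋ = -5.6213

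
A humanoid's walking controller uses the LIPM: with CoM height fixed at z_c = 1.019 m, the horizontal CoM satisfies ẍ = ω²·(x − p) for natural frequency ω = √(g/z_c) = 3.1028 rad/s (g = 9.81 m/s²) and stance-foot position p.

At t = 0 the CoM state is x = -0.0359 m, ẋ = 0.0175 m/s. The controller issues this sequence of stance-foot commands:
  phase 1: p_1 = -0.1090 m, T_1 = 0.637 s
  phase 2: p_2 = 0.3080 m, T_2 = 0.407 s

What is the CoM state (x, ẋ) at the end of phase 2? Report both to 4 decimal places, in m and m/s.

x = 0.5178, ẋ = 1.0087

phase 1: p=-0.1090, T=0.637, ωT=1.976484, cosh=3.677937, sinh=3.539382; start (x,ẋ)=(-0.035900, 0.017500) → end (x,ẋ)=(0.179820, 0.867148)
phase 2: p=0.3080, T=0.407, ωT=1.262840, cosh=1.909148, sinh=1.626298; start (x,ẋ)=(0.179820, 0.867148) → end (x,ẋ)=(0.517790, 1.008705)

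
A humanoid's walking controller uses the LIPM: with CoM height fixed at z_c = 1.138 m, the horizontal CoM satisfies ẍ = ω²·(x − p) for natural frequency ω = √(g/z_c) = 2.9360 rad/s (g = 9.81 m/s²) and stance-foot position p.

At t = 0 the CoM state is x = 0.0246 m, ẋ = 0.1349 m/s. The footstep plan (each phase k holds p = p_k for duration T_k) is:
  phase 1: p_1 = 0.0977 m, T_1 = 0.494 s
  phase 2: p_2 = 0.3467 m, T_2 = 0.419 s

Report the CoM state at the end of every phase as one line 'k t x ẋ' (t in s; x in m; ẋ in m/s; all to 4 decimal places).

phase 1: p=0.0977, T=0.494, ωT=1.450384, cosh=2.249616, sinh=2.015136; start (x,ẋ)=(0.024600, 0.134900) → end (x,ẋ)=(0.025842, -0.129018)
phase 2: p=0.3467, T=0.419, ωT=1.230184, cosh=1.857049, sinh=1.564810; start (x,ẋ)=(0.025842, -0.129018) → end (x,ẋ)=(-0.317912, -1.713705)

1 0.4940 0.0258 -0.1290
2 0.9130 -0.3179 -1.7137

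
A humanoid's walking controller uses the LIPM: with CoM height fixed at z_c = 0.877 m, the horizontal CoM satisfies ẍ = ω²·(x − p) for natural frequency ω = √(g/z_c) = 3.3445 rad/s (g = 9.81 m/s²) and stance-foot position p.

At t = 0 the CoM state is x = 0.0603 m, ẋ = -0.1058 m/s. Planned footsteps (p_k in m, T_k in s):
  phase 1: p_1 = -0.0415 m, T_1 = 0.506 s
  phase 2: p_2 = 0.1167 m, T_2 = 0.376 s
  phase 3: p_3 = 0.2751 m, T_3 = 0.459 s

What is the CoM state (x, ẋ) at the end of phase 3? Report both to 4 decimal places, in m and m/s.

phase 1: p=-0.0415, T=0.506, ωT=1.692317, cosh=2.808072, sinh=2.623980; start (x,ẋ)=(0.060300, -0.105800) → end (x,ẋ)=(0.161355, 0.596293)
phase 2: p=0.1167, T=0.376, ωT=1.257532, cosh=1.900543, sinh=1.616188; start (x,ẋ)=(0.161355, 0.596293) → end (x,ẋ)=(0.489719, 1.374654)
phase 3: p=0.2751, T=0.459, ωT=1.535126, cosh=2.428668, sinh=2.213240; start (x,ẋ)=(0.489719, 1.374654) → end (x,ẋ)=(1.706023, 4.927229)

x = 1.7060, ẋ = 4.9272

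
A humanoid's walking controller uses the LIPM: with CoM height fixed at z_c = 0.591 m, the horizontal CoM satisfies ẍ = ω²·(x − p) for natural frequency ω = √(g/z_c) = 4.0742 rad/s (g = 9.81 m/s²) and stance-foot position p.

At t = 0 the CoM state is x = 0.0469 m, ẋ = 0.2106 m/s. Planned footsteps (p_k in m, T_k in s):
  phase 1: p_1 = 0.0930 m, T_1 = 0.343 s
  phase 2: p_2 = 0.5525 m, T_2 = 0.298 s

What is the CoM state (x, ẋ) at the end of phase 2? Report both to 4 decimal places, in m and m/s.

x = -0.2549, ẋ = -2.7042

phase 1: p=0.0930, T=0.343, ωT=1.397451, cosh=2.146051, sinh=1.898824; start (x,ẋ)=(0.046900, 0.210600) → end (x,ẋ)=(0.092219, 0.095320)
phase 2: p=0.5525, T=0.298, ωT=1.214112, cosh=1.832137, sinh=1.535164; start (x,ẋ)=(0.092219, 0.095320) → end (x,ẋ)=(-0.254881, -2.704215)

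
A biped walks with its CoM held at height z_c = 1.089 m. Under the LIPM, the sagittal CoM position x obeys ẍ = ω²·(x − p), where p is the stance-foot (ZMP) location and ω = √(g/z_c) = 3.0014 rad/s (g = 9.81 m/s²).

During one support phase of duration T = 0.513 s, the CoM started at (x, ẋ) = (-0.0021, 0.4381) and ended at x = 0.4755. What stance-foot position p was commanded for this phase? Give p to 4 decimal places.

p = -0.1084

ωT = 3.0014·0.513 = 1.539718; cosh(ωT) = 2.438859, sinh(ωT) = 2.224417
x(T) = p + (x₀−p)·cosh(ωT) + (ẋ₀/ω)·sinh(ωT) ⇒ p·(1 − cosh) = x(T) − x₀·cosh − (ẋ₀/ω)·sinh
numerator   = 0.4755 − (-0.0021)·2.438859 − (0.4381/3.0014)·2.224417 = 0.155934
denominator = 1 − 2.438859 = -1.438859
p = 0.155934 / -1.438859 = -0.1084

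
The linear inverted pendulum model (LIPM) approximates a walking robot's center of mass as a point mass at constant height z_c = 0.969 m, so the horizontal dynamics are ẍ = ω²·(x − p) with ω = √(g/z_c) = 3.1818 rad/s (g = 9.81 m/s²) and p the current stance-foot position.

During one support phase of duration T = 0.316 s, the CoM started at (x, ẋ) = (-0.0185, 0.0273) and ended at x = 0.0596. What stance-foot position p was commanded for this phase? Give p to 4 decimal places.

p = -0.1421

ωT = 3.1818·0.316 = 1.005449; cosh(ωT) = 1.549507, sinh(ωT) = 1.183627
x(T) = p + (x₀−p)·cosh(ωT) + (ẋ₀/ω)·sinh(ωT) ⇒ p·(1 − cosh) = x(T) − x₀·cosh − (ẋ₀/ω)·sinh
numerator   = 0.0596 − (-0.0185)·1.549507 − (0.0273/3.1818)·1.183627 = 0.078110
denominator = 1 − 1.549507 = -0.549507
p = 0.078110 / -0.549507 = -0.1421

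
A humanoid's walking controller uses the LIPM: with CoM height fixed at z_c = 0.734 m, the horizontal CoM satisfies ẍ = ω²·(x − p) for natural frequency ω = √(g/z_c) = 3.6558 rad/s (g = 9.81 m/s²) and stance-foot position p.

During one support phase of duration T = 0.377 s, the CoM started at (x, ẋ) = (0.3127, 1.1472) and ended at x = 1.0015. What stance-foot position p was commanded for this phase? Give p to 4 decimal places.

p = 0.2174

ωT = 3.6558·0.377 = 1.378237; cosh(ωT) = 2.109961, sinh(ωT) = 1.857938
x(T) = p + (x₀−p)·cosh(ωT) + (ẋ₀/ω)·sinh(ωT) ⇒ p·(1 − cosh) = x(T) − x₀·cosh − (ẋ₀/ω)·sinh
numerator   = 1.0015 − (0.3127)·2.109961 − (1.1472/3.6558)·1.857938 = -0.241311
denominator = 1 − 2.109961 = -1.109961
p = -0.241311 / -1.109961 = 0.2174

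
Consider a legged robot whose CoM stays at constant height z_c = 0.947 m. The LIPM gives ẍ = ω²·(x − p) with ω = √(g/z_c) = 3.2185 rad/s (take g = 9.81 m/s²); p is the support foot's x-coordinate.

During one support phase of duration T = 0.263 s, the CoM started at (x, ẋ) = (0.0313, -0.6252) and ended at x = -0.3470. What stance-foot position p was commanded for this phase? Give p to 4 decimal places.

p = 0.5404

ωT = 3.2185·0.263 = 0.846466; cosh(ωT) = 1.380160, sinh(ωT) = 0.951232
x(T) = p + (x₀−p)·cosh(ωT) + (ẋ₀/ω)·sinh(ωT) ⇒ p·(1 − cosh) = x(T) − x₀·cosh − (ẋ₀/ω)·sinh
numerator   = -0.3470 − (0.0313)·1.380160 − (-0.6252/3.2185)·0.951232 = -0.205420
denominator = 1 − 1.380160 = -0.380160
p = -0.205420 / -0.380160 = 0.5404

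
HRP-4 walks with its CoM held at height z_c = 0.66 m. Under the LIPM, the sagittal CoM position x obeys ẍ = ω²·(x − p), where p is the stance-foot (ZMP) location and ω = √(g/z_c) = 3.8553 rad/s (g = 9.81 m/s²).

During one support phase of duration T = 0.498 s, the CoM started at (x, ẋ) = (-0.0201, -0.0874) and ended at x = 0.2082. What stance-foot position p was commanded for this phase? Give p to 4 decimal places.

p = -0.1425

ωT = 3.8553·0.498 = 1.919939; cosh(ωT) = 3.483580, sinh(ωT) = 3.336965
x(T) = p + (x₀−p)·cosh(ωT) + (ẋ₀/ω)·sinh(ωT) ⇒ p·(1 − cosh) = x(T) − x₀·cosh − (ẋ₀/ω)·sinh
numerator   = 0.2082 − (-0.0201)·3.483580 − (-0.0874/3.8553)·3.336965 = 0.353869
denominator = 1 − 3.483580 = -2.483580
p = 0.353869 / -2.483580 = -0.1425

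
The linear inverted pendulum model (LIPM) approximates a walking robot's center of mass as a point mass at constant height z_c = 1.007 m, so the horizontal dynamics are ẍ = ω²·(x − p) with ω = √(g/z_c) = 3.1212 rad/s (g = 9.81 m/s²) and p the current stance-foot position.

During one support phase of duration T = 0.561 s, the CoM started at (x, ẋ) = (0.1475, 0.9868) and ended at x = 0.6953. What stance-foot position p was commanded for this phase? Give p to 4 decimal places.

ωT = 3.1212·0.561 = 1.750993; cosh(ωT) = 2.966961, sinh(ωT) = 2.793360
x(T) = p + (x₀−p)·cosh(ωT) + (ẋ₀/ω)·sinh(ωT) ⇒ p·(1 − cosh) = x(T) − x₀·cosh − (ẋ₀/ω)·sinh
numerator   = 0.6953 − (0.1475)·2.966961 − (0.9868/3.1212)·2.793360 = -0.625477
denominator = 1 − 2.966961 = -1.966961
p = -0.625477 / -1.966961 = 0.3180

p = 0.3180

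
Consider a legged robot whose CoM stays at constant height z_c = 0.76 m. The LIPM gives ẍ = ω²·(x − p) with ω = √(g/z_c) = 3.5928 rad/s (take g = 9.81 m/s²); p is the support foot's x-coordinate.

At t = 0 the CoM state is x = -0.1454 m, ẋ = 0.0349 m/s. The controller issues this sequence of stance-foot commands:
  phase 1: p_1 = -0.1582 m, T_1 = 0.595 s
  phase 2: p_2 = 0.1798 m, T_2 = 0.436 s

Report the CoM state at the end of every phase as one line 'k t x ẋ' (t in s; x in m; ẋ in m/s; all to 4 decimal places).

phase 1: p=-0.1582, T=0.595, ωT=2.137716, cosh=4.298985, sinh=4.181062; start (x,ẋ)=(-0.145400, 0.034900) → end (x,ẋ)=(-0.062559, 0.342313)
phase 2: p=0.1798, T=0.436, ωT=1.566461, cosh=2.499225, sinh=2.290442; start (x,ẋ)=(-0.062559, 0.342313) → end (x,ẋ)=(-0.207682, -1.138878)

1 0.5950 -0.0626 0.3423
2 1.0310 -0.2077 -1.1389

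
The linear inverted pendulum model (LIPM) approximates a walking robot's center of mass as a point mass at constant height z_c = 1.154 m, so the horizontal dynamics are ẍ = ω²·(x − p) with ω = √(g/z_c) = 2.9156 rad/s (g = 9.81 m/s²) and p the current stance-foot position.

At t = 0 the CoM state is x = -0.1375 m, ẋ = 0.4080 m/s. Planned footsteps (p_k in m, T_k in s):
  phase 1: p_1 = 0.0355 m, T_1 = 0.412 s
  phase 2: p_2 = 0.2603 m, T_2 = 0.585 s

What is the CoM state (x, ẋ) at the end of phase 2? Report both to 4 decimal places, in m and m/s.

phase 1: p=0.0355, T=0.412, ωT=1.201227, cosh=1.812509, sinh=1.511685; start (x,ẋ)=(-0.137500, 0.408000) → end (x,ẋ)=(-0.066524, -0.022988)
phase 2: p=0.2603, T=0.585, ωT=1.705626, cosh=2.843245, sinh=2.661586; start (x,ẋ)=(-0.066524, -0.022988) → end (x,ẋ)=(-0.689925, -2.601552)

x = -0.6899, ẋ = -2.6016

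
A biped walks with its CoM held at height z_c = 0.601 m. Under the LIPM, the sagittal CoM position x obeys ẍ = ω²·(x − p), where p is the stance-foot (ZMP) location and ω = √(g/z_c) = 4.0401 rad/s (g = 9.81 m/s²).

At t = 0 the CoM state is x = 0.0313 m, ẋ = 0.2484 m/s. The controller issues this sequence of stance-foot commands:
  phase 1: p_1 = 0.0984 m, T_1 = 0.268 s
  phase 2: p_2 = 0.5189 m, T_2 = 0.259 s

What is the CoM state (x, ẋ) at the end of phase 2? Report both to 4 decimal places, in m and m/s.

phase 1: p=0.0984, T=0.268, ωT=1.082747, cosh=1.645722, sinh=1.307058; start (x,ẋ)=(0.031300, 0.248400) → end (x,ẋ)=(0.068335, 0.054466)
phase 2: p=0.5189, T=0.259, ωT=1.046386, cosh=1.599273, sinh=1.248069; start (x,ẋ)=(0.068335, 0.054466) → end (x,ẋ)=(-0.184851, -2.184789)

x = -0.1849, ẋ = -2.1848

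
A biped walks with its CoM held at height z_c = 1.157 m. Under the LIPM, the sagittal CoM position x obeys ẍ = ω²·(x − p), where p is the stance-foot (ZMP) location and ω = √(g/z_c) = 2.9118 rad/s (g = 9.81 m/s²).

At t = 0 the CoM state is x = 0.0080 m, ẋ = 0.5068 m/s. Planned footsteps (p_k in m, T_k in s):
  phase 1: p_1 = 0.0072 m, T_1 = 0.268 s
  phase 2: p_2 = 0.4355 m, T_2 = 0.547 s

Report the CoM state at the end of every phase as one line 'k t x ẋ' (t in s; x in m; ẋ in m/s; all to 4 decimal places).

phase 1: p=0.0072, T=0.268, ωT=0.780362, cosh=1.320251, sinh=0.862012; start (x,ẋ)=(0.008000, 0.506800) → end (x,ẋ)=(0.158290, 0.671111)
phase 2: p=0.4355, T=0.547, ωT=1.592755, cosh=2.560320, sinh=2.356955; start (x,ẋ)=(0.158290, 0.671111) → end (x,ẋ)=(0.268984, -0.184230)

1 0.2680 0.1583 0.6711
2 0.8150 0.2690 -0.1842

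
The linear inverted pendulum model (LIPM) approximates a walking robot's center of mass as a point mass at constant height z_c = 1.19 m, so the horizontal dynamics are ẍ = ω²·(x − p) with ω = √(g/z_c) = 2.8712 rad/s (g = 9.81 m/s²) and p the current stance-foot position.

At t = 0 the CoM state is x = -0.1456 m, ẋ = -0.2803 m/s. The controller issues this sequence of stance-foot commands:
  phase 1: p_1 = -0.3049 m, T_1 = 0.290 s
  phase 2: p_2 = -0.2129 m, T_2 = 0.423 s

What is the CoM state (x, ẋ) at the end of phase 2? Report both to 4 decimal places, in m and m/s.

phase 1: p=-0.3049, T=0.290, ωT=0.832648, cosh=1.367148, sinh=0.932252; start (x,ẋ)=(-0.145600, -0.280300) → end (x,ẋ)=(-0.178124, 0.043184)
phase 2: p=-0.2129, T=0.423, ωT=1.214518, cosh=1.832761, sinh=1.535908; start (x,ẋ)=(-0.178124, 0.043184) → end (x,ẋ)=(-0.126064, 0.232504)

x = -0.1261, ẋ = 0.2325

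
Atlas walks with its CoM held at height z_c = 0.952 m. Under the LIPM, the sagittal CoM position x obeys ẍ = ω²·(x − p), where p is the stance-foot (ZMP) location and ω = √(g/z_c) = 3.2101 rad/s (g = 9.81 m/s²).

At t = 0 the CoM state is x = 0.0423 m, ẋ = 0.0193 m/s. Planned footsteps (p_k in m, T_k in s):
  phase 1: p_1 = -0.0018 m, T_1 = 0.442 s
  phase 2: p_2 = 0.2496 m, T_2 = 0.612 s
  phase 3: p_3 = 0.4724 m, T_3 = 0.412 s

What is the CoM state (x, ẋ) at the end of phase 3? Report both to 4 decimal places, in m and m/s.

x = -0.5730, ẋ = -3.1361

phase 1: p=-0.0018, T=0.442, ωT=1.418864, cosh=2.187206, sinh=1.945218; start (x,ẋ)=(0.042300, 0.019300) → end (x,ẋ)=(0.106351, 0.317589)
phase 2: p=0.2496, T=0.612, ωT=1.964581, cosh=3.636070, sinh=3.495855; start (x,ẋ)=(0.106351, 0.317589) → end (x,ẋ)=(0.074596, -0.452772)
phase 3: p=0.4724, T=0.412, ωT=1.322561, cosh=2.009737, sinh=1.743285; start (x,ẋ)=(0.074596, -0.452772) → end (x,ẋ)=(-0.572965, -3.136111)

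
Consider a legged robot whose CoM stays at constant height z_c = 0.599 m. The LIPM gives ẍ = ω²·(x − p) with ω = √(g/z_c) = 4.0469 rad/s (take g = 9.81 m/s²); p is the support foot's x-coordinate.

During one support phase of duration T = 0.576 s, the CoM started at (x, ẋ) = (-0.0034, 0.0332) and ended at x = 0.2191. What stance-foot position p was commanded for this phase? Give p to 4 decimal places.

ωT = 4.0469·0.576 = 2.331014; cosh(ωT) = 5.192785, sinh(ωT) = 5.095588
x(T) = p + (x₀−p)·cosh(ωT) + (ẋ₀/ω)·sinh(ωT) ⇒ p·(1 − cosh) = x(T) − x₀·cosh − (ẋ₀/ω)·sinh
numerator   = 0.2191 − (-0.0034)·5.192785 − (0.0332/4.0469)·5.095588 = 0.194952
denominator = 1 − 5.192785 = -4.192785
p = 0.194952 / -4.192785 = -0.0465

p = -0.0465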